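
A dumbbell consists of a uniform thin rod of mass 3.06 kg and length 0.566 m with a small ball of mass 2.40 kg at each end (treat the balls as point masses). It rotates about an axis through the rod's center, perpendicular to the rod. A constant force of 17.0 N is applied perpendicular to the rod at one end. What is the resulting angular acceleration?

I_rod = (1/12)ML² = (1/12)(3.06)(0.566)² = 0.08169 kg·m².
I_balls = 2·m·(L/2)² = 2(2.40)(0.2830)² = 0.3844 kg·m².
Total I = 0.4661 kg·m².
τ = F·(L/2) = (17.0)(0.283) = 4.811 N·m.
α = τ/I = 4.811/0.4661 = 10.32 rad/s².

α ≈ 10.3 rad/s²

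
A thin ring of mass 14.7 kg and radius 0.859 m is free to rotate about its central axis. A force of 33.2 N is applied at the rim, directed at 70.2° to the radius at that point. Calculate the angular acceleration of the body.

α ≈ 2.47 rad/s²

I = MR² = (14.7)(0.859)² = 10.85 kg·m².
Only the tangential component produces torque: τ = F R sinθ = (33.2)(0.859) sin 70.2° = 26.83 N·m.
From τ = Iα: α = 26.83/10.85 = 2.474 rad/s².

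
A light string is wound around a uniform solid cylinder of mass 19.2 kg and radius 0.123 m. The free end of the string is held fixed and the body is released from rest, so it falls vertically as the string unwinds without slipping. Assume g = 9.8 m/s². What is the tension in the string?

Translation: Mg − T = Ma. Rotation about the center: TR = Iα with I = ½MR².
With a = αR: T = (I/R²)a = (1/2)M a, so Mg = (1 + 0.5000)Ma.
a = g/(1 + 0.5000) = 9.8/1.500 = 6.533 m/s².
T = 0.5000·M·a = (0.5000)(19.2)(6.533) = 62.72 N.

T ≈ 62.7 N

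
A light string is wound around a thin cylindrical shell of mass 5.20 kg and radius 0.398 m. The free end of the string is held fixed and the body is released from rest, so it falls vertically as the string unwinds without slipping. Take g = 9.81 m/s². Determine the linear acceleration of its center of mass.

Translation: Mg − T = Ma. Rotation about the center: TR = Iα with I = MR².
With a = αR: T = (I/R²)a = M a, so Mg = (1 + 1.000)Ma.
a = g/(1 + 1.000) = 9.81/2.000 = 4.905 m/s².

a ≈ 4.91 m/s²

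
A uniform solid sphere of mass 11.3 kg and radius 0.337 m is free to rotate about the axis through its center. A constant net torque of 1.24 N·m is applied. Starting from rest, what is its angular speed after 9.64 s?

ω ≈ 23.3 rad/s

I = (2/5)MR² = (2/5)(11.3)(0.337)² = 0.5133 kg·m².
α = τ/I = 1.24/0.5133 = 2.416 rad/s².
ω = ω₀ + αt = 0 + (2.416)(9.64) = 23.29 rad/s.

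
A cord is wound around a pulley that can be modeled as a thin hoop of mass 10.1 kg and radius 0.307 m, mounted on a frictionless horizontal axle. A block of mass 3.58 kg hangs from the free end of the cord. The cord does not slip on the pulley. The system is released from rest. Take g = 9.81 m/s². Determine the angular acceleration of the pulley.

α ≈ 8.36 rad/s²

I = MR² = (10.1)(0.307)² = 0.9519 kg·m².
Block: mg − T = ma. Pulley: TR = Iα. No-slip: a = αR, so T = (I/R²)a = 10.10·a.
Then mg = (m + 10.10)a, so a = (3.58)(9.81)/(3.58 + 10.10) = 2.567 m/s².
α = a/R = 2.567/0.307 = 8.362 rad/s².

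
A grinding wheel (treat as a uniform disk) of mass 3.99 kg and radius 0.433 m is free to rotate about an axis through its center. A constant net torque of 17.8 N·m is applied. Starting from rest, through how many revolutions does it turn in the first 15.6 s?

≈ 922 revolutions

I = ½MR² = (1/2)(3.99)(0.433)² = 0.3740 kg·m².
α = τ/I = 17.8/0.3740 = 47.59 rad/s².
θ = ½αt² = ½(47.59)(15.6)² = 5791 rad.
Revolutions = θ/(2π) = 921.6.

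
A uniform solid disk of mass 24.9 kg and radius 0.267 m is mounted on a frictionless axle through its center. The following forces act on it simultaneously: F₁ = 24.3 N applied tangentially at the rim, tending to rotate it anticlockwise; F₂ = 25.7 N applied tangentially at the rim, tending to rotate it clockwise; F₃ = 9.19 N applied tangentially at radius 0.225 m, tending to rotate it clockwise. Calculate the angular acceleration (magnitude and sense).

α ≈ 2.75 rad/s², clockwise

I = ½MR² = (1/2)(24.9)(0.267)² = 0.8875 kg·m².
Taking anticlockwise as positive: τ₁ = +(24.3)(0.267) = +6.488 N·m; τ₂ = −(25.7)(0.267) = −6.862 N·m; τ₃ = −(9.19)(0.225) = −2.068 N·m.
Net torque τ = -2.442 N·m.
α = τ/I = -2.442/0.8875 = -2.751 rad/s².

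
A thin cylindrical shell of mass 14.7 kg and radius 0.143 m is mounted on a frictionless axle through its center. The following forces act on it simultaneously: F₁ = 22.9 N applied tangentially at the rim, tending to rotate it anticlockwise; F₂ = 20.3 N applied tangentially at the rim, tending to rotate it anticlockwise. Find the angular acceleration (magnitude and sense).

I = MR² = (14.7)(0.143)² = 0.3006 kg·m².
Taking anticlockwise as positive: τ₁ = +(22.9)(0.143) = +3.275 N·m; τ₂ = +(20.3)(0.143) = +2.903 N·m.
Net torque τ = 6.178 N·m.
α = τ/I = 6.178/0.3006 = 20.55 rad/s².

α ≈ 20.6 rad/s², anticlockwise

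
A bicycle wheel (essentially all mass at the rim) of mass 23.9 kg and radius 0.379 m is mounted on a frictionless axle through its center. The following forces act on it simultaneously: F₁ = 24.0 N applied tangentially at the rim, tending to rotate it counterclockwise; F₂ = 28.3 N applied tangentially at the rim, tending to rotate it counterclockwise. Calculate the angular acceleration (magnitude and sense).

I = MR² = (23.9)(0.379)² = 3.433 kg·m².
Taking counterclockwise as positive: τ₁ = +(24.0)(0.379) = +9.096 N·m; τ₂ = +(28.3)(0.379) = +10.73 N·m.
Net torque τ = 19.82 N·m.
α = τ/I = 19.82/3.433 = 5.774 rad/s².

α ≈ 5.77 rad/s², counterclockwise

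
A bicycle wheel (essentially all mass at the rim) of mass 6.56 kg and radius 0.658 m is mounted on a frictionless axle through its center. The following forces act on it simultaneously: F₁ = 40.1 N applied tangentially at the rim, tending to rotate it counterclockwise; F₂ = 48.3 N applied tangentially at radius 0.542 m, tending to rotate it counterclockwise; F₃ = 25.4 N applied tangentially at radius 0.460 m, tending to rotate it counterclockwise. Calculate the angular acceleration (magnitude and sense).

I = MR² = (6.56)(0.658)² = 2.840 kg·m².
Taking counterclockwise as positive: τ₁ = +(40.1)(0.658) = +26.39 N·m; τ₂ = +(48.3)(0.542) = +26.18 N·m; τ₃ = +(25.4)(0.460) = +11.68 N·m.
Net torque τ = 64.25 N·m.
α = τ/I = 64.25/2.840 = 22.62 rad/s².

α ≈ 22.6 rad/s², counterclockwise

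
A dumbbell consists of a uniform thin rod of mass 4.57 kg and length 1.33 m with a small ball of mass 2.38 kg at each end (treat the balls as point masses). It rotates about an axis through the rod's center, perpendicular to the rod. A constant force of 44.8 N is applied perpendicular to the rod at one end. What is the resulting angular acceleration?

I_rod = (1/12)ML² = (1/12)(4.57)(1.33)² = 0.6737 kg·m².
I_balls = 2·m·(L/2)² = 2(2.38)(0.6650)² = 2.105 kg·m².
Total I = 2.779 kg·m².
τ = F·(L/2) = (44.8)(0.665) = 29.79 N·m.
α = τ/I = 29.79/2.779 = 10.72 rad/s².

α ≈ 10.7 rad/s²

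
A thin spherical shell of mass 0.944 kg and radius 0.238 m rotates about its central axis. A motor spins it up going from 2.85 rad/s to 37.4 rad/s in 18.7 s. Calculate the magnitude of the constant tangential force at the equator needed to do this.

I = (2/3)MR² = (2/3)(0.944)(0.238)² = 0.03565 kg·m².
α = Δω/Δt = (37.4 − 2.85)/18.7 = 1.848 rad/s².
The required torque is τ = Iα = (0.03565)(1.848) = 0.06586 N·m.
A tangential force at the equator gives τ = FR, so F = τ/R = 0.06586/0.238 = 0.2767 N.

F ≈ 0.277 N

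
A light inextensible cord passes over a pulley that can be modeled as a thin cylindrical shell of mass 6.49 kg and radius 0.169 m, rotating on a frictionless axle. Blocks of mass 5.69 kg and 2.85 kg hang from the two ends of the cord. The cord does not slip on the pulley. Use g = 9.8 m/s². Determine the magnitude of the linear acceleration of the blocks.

a ≈ 1.85 m/s²

I = MR² = (6.49)(0.169)² = 0.1854 kg·m².
Heavier block: m₁g − T₁ = m₁a. Lighter block: T₂ − m₂g = m₂a.
Pulley: (T₁ − T₂)R = Iα = I(a/R), so T₁ − T₂ = (I/R²)a = 1·M_p a = 6.490·a.
Adding the three: (m₁ − m₂)g = (m₁ + m₂ + 6.490)a, so a = (5.69 − 2.85)(9.8)/(5.69 + 2.85 + 6.490) = 1.852 m/s².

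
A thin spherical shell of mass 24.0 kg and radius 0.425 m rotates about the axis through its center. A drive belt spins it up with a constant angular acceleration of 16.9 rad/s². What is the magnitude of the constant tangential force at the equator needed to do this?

I = (2/3)MR² = (2/3)(24.0)(0.425)² = 2.890 kg·m².
The required torque is τ = Iα = (2.890)(16.90) = 48.84 N·m.
A tangential force at the equator gives τ = FR, so F = τ/R = 48.84/0.425 = 114.9 N.

F ≈ 115 N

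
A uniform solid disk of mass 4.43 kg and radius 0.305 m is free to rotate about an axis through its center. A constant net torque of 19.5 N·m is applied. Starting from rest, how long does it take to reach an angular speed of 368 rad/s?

I = ½MR² = (1/2)(4.43)(0.305)² = 0.2061 kg·m².
α = τ/I = 19.5/0.2061 = 94.64 rad/s².
ω = αt ⇒ t = ω/α = 368/94.64 = 3.889 s.

t ≈ 3.89 s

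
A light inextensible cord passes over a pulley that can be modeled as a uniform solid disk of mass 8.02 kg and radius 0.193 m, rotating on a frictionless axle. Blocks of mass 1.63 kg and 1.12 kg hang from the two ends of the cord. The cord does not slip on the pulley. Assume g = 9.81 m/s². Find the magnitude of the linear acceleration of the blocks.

a ≈ 0.740 m/s²

I = ½MR² = (1/2)(8.02)(0.193)² = 0.1494 kg·m².
Heavier block: m₁g − T₁ = m₁a. Lighter block: T₂ − m₂g = m₂a.
Pulley: (T₁ − T₂)R = Iα = I(a/R), so T₁ − T₂ = (I/R²)a = (1/2)M_p a = 4.010·a.
Adding the three: (m₁ − m₂)g = (m₁ + m₂ + 4.010)a, so a = (1.63 − 1.12)(9.81)/(1.63 + 1.12 + 4.010) = 0.7401 m/s².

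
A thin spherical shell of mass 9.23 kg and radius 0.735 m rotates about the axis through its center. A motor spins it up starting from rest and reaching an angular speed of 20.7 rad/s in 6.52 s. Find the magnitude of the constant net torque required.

I = (2/3)MR² = (2/3)(9.23)(0.735)² = 3.324 kg·m².
α = Δω/Δt = (20.7 − 0)/6.52 = 3.175 rad/s².
τ = Iα = (3.324)(3.175) = 10.55 N·m.

τ ≈ 10.6 N·m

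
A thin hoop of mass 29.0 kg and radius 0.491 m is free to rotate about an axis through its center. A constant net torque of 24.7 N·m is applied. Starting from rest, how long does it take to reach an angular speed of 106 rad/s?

I = MR² = (29.0)(0.491)² = 6.991 kg·m².
α = τ/I = 24.7/6.991 = 3.533 rad/s².
ω = αt ⇒ t = ω/α = 106/3.533 = 30.00 s.

t ≈ 30.0 s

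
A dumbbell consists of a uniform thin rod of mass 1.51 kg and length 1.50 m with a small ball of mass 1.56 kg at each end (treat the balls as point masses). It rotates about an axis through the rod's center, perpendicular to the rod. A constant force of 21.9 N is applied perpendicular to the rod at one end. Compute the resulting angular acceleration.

α ≈ 8.06 rad/s²

I_rod = (1/12)ML² = (1/12)(1.51)(1.50)² = 0.2831 kg·m².
I_balls = 2·m·(L/2)² = 2(1.56)(0.7500)² = 1.755 kg·m².
Total I = 2.038 kg·m².
τ = F·(L/2) = (21.9)(0.750) = 16.42 N·m.
α = τ/I = 16.42/2.038 = 8.059 rad/s².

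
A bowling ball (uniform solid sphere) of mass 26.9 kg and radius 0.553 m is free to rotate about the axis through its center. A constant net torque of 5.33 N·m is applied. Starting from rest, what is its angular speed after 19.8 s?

I = (2/5)MR² = (2/5)(26.9)(0.553)² = 3.291 kg·m².
α = τ/I = 5.33/3.291 = 1.620 rad/s².
ω = ω₀ + αt = 0 + (1.620)(19.8) = 32.07 rad/s.

ω ≈ 32.1 rad/s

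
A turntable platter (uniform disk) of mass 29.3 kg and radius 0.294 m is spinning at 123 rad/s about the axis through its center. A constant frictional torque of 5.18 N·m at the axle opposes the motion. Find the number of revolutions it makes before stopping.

I = ½MR² = (1/2)(29.3)(0.294)² = 1.266 kg·m².
The net torque has magnitude 5.18 N·m, opposing ω.
|α| = τ/I = 5.180/1.266 = 4.091 rad/s² (deceleration).
ω² = ω₀² − 2|α|θ with ω = 0 ⇒ θ = ω₀²/(2|α|) = 1849 rad = 294.3 rev.

≈ 294 revolutions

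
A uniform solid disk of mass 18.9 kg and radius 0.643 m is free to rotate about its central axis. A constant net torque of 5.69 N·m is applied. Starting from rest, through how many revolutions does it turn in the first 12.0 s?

≈ 16.7 revolutions

I = ½MR² = (1/2)(18.9)(0.643)² = 3.907 kg·m².
α = τ/I = 5.69/3.907 = 1.456 rad/s².
θ = ½αt² = ½(1.456)(12.0)² = 104.9 rad.
Revolutions = θ/(2π) = 16.69.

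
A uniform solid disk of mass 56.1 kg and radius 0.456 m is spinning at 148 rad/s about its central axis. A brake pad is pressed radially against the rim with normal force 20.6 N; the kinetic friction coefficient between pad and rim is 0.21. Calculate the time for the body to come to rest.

I = ½MR² = (1/2)(56.1)(0.456)² = 5.833 kg·m².
Friction force f = μN = (0.21)(20.6) = 4.326 N at the rim; torque magnitude τ = fR = 1.973 N·m, opposing ω.
|α| = τ/I = 1.973/5.833 = 0.3382 rad/s² (deceleration).
0 = ω₀ − |α|t ⇒ t = ω₀/|α| = 148/0.3382 = 437.6 s.

t ≈ 438 s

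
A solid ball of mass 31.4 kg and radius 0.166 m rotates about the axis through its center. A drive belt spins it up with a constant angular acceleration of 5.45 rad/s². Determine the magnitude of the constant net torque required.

I = (2/5)MR² = (2/5)(31.4)(0.166)² = 0.3461 kg·m².
τ = Iα = (0.3461)(5.450) = 1.886 N·m.

τ ≈ 1.89 N·m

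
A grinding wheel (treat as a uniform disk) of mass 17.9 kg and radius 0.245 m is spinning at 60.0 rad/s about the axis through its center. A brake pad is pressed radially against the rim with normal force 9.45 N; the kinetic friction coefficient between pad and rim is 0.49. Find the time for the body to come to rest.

t ≈ 28.4 s

I = ½MR² = (1/2)(17.9)(0.245)² = 0.5372 kg·m².
Friction force f = μN = (0.49)(9.45) = 4.630 N at the rim; torque magnitude τ = fR = 1.134 N·m, opposing ω.
|α| = τ/I = 1.134/0.5372 = 2.112 rad/s² (deceleration).
0 = ω₀ − |α|t ⇒ t = ω₀/|α| = 60.0/2.112 = 28.41 s.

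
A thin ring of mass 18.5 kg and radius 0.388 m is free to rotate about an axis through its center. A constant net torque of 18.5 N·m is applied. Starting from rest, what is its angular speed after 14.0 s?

I = MR² = (18.5)(0.388)² = 2.785 kg·m².
α = τ/I = 18.5/2.785 = 6.643 rad/s².
ω = ω₀ + αt = 0 + (6.643)(14.0) = 93.00 rad/s.

ω ≈ 93.0 rad/s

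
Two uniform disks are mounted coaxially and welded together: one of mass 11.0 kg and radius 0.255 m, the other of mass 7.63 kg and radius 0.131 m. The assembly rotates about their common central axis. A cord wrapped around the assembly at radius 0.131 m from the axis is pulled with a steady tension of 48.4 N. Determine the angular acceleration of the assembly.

α ≈ 15.0 rad/s²

I = ½M₁R₁² + ½M₂R₂² = ½(11.0)(0.255)² + ½(7.63)(0.131)² = 0.4231 kg·m².
τ = F r = (48.4)(0.131) = 6.340 N·m.
α = τ/I = 6.340/0.4231 = 14.99 rad/s².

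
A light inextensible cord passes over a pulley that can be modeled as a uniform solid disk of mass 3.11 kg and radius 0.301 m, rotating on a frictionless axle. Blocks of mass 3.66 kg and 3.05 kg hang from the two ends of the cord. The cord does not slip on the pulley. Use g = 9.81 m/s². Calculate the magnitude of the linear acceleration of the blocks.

I = ½MR² = (1/2)(3.11)(0.301)² = 0.1409 kg·m².
Heavier block: m₁g − T₁ = m₁a. Lighter block: T₂ − m₂g = m₂a.
Pulley: (T₁ − T₂)R = Iα = I(a/R), so T₁ − T₂ = (I/R²)a = (1/2)M_p a = 1.555·a.
Adding the three: (m₁ − m₂)g = (m₁ + m₂ + 1.555)a, so a = (3.66 − 3.05)(9.81)/(3.66 + 3.05 + 1.555) = 0.7240 m/s².

a ≈ 0.724 m/s²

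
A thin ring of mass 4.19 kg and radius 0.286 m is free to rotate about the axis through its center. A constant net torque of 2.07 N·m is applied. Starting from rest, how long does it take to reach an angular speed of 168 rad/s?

t ≈ 27.8 s

I = MR² = (4.19)(0.286)² = 0.3427 kg·m².
α = τ/I = 2.07/0.3427 = 6.040 rad/s².
ω = αt ⇒ t = ω/α = 168/6.040 = 27.82 s.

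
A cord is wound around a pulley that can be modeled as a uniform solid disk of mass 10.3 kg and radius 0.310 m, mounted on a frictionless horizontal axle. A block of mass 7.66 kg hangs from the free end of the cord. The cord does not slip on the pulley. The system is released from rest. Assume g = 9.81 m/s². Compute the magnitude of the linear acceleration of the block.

I = ½MR² = (1/2)(10.3)(0.310)² = 0.4949 kg·m².
Block: mg − T = ma. Pulley: TR = Iα. No-slip: a = αR, so T = (I/R²)a = 5.150·a.
Then mg = (m + 5.150)a, so a = (7.66)(9.81)/(7.66 + 5.150) = 5.866 m/s².

a ≈ 5.87 m/s²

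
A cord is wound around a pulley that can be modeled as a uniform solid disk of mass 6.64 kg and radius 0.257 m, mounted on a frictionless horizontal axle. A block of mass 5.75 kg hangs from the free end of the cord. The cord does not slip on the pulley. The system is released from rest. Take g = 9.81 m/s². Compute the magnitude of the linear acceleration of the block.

a ≈ 6.22 m/s²

I = ½MR² = (1/2)(6.64)(0.257)² = 0.2193 kg·m².
Block: mg − T = ma. Pulley: TR = Iα. No-slip: a = αR, so T = (I/R²)a = 3.320·a.
Then mg = (m + 3.320)a, so a = (5.75)(9.81)/(5.75 + 3.320) = 6.219 m/s².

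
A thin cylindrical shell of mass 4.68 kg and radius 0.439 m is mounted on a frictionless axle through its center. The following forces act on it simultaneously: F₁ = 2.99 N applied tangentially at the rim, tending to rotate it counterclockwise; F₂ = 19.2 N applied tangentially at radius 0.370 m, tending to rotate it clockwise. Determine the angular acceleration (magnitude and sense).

α ≈ 6.42 rad/s², clockwise

I = MR² = (4.68)(0.439)² = 0.9019 kg·m².
Taking counterclockwise as positive: τ₁ = +(2.99)(0.439) = +1.313 N·m; τ₂ = −(19.2)(0.370) = −7.104 N·m.
Net torque τ = -5.791 N·m.
α = τ/I = -5.791/0.9019 = -6.421 rad/s².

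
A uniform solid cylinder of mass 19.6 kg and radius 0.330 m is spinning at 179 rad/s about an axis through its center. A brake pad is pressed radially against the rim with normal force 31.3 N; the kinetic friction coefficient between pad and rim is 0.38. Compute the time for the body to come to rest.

I = ½MR² = (1/2)(19.6)(0.330)² = 1.067 kg·m².
Friction force f = μN = (0.38)(31.3) = 11.89 N at the rim; torque magnitude τ = fR = 3.925 N·m, opposing ω.
|α| = τ/I = 3.925/1.067 = 3.678 rad/s² (deceleration).
0 = ω₀ − |α|t ⇒ t = ω₀/|α| = 179/3.678 = 48.67 s.

t ≈ 48.7 s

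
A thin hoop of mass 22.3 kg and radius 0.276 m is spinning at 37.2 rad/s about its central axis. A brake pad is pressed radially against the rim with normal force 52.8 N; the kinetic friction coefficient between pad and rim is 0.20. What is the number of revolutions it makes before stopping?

≈ 64.2 revolutions

I = MR² = (22.3)(0.276)² = 1.699 kg·m².
Friction force f = μN = (0.20)(52.8) = 10.56 N at the rim; torque magnitude τ = fR = 2.915 N·m, opposing ω.
|α| = τ/I = 2.915/1.699 = 1.716 rad/s² (deceleration).
ω² = ω₀² − 2|α|θ with ω = 0 ⇒ θ = ω₀²/(2|α|) = 403.3 rad = 64.18 rev.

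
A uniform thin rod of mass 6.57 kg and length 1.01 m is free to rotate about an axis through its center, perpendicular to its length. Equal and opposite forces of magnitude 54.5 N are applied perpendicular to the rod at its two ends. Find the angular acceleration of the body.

I = (1/12)ML² = (1/12)(6.57)(1.01)² = 0.5585 kg·m².
The couple gives τ = F·(L/2) + F·(L/2) = F L = (54.5)(1.01) = 55.05 N·m.
From τ = Iα: α = 55.05/0.5585 = 98.56 rad/s².

α ≈ 98.6 rad/s²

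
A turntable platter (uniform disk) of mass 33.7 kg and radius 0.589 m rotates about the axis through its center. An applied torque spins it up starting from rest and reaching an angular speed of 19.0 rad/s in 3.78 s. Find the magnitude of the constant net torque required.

I = ½MR² = (1/2)(33.7)(0.589)² = 5.846 kg·m².
α = Δω/Δt = (19.0 − 0)/3.78 = 5.026 rad/s².
τ = Iα = (5.846)(5.026) = 29.38 N·m.

τ ≈ 29.4 N·m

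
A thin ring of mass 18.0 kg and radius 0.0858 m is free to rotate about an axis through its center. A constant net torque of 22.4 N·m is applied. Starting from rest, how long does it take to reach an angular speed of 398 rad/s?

I = MR² = (18.0)(0.0858)² = 0.1325 kg·m².
α = τ/I = 22.4/0.1325 = 169.0 rad/s².
ω = αt ⇒ t = ω/α = 398/169.0 = 2.354 s.

t ≈ 2.35 s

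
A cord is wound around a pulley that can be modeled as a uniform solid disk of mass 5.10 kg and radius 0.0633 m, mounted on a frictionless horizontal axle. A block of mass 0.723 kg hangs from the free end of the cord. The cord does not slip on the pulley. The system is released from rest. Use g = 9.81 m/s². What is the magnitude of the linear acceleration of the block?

a ≈ 2.17 m/s²

I = ½MR² = (1/2)(5.10)(0.0633)² = 0.01022 kg·m².
Block: mg − T = ma. Pulley: TR = Iα. No-slip: a = αR, so T = (I/R²)a = 2.550·a.
Then mg = (m + 2.550)a, so a = (0.723)(9.81)/(0.723 + 2.550) = 2.167 m/s².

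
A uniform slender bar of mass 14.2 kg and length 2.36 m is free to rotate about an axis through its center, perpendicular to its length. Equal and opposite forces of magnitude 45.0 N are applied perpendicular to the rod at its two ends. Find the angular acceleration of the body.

I = (1/12)ML² = (1/12)(14.2)(2.36)² = 6.591 kg·m².
The couple gives τ = F·(L/2) + F·(L/2) = F L = (45.0)(2.36) = 106.2 N·m.
From τ = Iα: α = 106.2/6.591 = 16.11 rad/s².

α ≈ 16.1 rad/s²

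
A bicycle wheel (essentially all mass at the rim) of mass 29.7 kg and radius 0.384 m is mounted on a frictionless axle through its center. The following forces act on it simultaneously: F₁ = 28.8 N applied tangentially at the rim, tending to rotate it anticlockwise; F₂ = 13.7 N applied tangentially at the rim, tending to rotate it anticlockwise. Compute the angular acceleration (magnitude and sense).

α ≈ 3.73 rad/s², anticlockwise

I = MR² = (29.7)(0.384)² = 4.379 kg·m².
Taking anticlockwise as positive: τ₁ = +(28.8)(0.384) = +11.06 N·m; τ₂ = +(13.7)(0.384) = +5.261 N·m.
Net torque τ = 16.32 N·m.
α = τ/I = 16.32/4.379 = 3.727 rad/s².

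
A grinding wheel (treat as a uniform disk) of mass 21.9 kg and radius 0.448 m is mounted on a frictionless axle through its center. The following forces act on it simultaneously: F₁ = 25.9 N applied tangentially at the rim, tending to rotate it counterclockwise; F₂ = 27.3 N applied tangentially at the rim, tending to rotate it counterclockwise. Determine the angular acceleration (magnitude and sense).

α ≈ 10.8 rad/s², counterclockwise

I = ½MR² = (1/2)(21.9)(0.448)² = 2.198 kg·m².
Taking counterclockwise as positive: τ₁ = +(25.9)(0.448) = +11.60 N·m; τ₂ = +(27.3)(0.448) = +12.23 N·m.
Net torque τ = 23.83 N·m.
α = τ/I = 23.83/2.198 = 10.84 rad/s².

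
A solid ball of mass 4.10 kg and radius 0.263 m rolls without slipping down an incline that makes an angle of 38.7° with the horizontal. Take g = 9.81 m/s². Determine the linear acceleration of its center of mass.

a ≈ 4.38 m/s²

Translation along the incline: Mg sinθ − f = Ma.
Rotation about the center: fR = Iα with I = (2/5)MR². No-slip gives a = αR, so f = (I/R²)a = (2/5)M a.
Substituting: Mg sinθ = (1 + 0.4000)Ma, so a = g sinθ/(1 + 0.4000) = (9.81) sin 38.7° / 1.400 = 4.381 m/s².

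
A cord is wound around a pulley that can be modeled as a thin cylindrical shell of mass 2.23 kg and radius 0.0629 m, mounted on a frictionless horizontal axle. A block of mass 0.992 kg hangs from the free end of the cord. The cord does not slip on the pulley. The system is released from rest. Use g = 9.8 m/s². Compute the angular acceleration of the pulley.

α ≈ 48.0 rad/s²

I = MR² = (2.23)(0.0629)² = 0.008823 kg·m².
Block: mg − T = ma. Pulley: TR = Iα. No-slip: a = αR, so T = (I/R²)a = 2.230·a.
Then mg = (m + 2.230)a, so a = (0.992)(9.8)/(0.992 + 2.230) = 3.017 m/s².
α = a/R = 3.017/0.0629 = 47.97 rad/s².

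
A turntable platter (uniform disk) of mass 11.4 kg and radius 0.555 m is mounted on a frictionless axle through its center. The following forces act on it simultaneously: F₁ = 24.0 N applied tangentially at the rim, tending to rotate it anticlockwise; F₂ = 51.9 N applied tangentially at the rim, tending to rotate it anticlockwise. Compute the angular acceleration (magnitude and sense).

I = ½MR² = (1/2)(11.4)(0.555)² = 1.756 kg·m².
Taking anticlockwise as positive: τ₁ = +(24.0)(0.555) = +13.32 N·m; τ₂ = +(51.9)(0.555) = +28.80 N·m.
Net torque τ = 42.12 N·m.
α = τ/I = 42.12/1.756 = 23.99 rad/s².

α ≈ 24.0 rad/s², anticlockwise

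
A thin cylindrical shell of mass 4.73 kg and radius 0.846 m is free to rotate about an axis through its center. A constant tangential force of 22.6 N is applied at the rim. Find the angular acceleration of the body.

I = MR² = (4.73)(0.846)² = 3.385 kg·m².
τ = F R = (22.6)(0.846) = 19.12 N·m.
From τ = Iα: α = 19.12/3.385 = 5.648 rad/s².

α ≈ 5.65 rad/s²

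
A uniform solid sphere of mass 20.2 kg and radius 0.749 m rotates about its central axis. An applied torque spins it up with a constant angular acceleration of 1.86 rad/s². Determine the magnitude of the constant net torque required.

I = (2/5)MR² = (2/5)(20.2)(0.749)² = 4.533 kg·m².
τ = Iα = (4.533)(1.860) = 8.431 N·m.

τ ≈ 8.43 N·m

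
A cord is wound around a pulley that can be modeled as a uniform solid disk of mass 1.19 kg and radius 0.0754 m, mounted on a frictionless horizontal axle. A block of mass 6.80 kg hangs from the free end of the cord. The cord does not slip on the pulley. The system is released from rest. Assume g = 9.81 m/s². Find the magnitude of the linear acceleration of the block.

I = ½MR² = (1/2)(1.19)(0.0754)² = 0.003383 kg·m².
Block: mg − T = ma. Pulley: TR = Iα. No-slip: a = αR, so T = (I/R²)a = 0.5950·a.
Then mg = (m + 0.5950)a, so a = (6.80)(9.81)/(6.80 + 0.5950) = 9.021 m/s².

a ≈ 9.02 m/s²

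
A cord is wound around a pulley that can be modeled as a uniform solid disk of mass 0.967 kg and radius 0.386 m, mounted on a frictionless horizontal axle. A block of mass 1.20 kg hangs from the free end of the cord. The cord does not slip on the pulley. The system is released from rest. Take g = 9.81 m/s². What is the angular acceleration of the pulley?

α ≈ 18.1 rad/s²

I = ½MR² = (1/2)(0.967)(0.386)² = 0.07204 kg·m².
Block: mg − T = ma. Pulley: TR = Iα. No-slip: a = αR, so T = (I/R²)a = 0.4835·a.
Then mg = (m + 0.4835)a, so a = (1.20)(9.81)/(1.20 + 0.4835) = 6.993 m/s².
α = a/R = 6.993/0.386 = 18.12 rad/s².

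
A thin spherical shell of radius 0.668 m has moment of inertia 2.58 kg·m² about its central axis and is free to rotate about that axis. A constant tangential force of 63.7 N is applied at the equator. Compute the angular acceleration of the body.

α ≈ 16.5 rad/s²

τ = F R = (63.7)(0.668) = 42.55 N·m.
From τ = Iα: α = 42.55/2.580 = 16.49 rad/s².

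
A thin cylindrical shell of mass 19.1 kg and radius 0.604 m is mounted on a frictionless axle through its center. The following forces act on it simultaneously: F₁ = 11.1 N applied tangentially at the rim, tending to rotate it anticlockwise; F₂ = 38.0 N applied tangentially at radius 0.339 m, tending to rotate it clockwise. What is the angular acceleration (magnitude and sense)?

α ≈ 0.887 rad/s², clockwise

I = MR² = (19.1)(0.604)² = 6.968 kg·m².
Taking anticlockwise as positive: τ₁ = +(11.1)(0.604) = +6.704 N·m; τ₂ = −(38.0)(0.339) = −12.88 N·m.
Net torque τ = -6.178 N·m.
α = τ/I = -6.178/6.968 = -0.8866 rad/s².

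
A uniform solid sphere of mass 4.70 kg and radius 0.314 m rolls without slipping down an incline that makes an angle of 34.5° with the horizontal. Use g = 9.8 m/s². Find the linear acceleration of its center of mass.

a ≈ 3.96 m/s²

Translation along the incline: Mg sinθ − f = Ma.
Rotation about the center: fR = Iα with I = (2/5)MR². No-slip gives a = αR, so f = (I/R²)a = (2/5)M a.
Substituting: Mg sinθ = (1 + 0.4000)Ma, so a = g sinθ/(1 + 0.4000) = (9.8) sin 34.5° / 1.400 = 3.965 m/s².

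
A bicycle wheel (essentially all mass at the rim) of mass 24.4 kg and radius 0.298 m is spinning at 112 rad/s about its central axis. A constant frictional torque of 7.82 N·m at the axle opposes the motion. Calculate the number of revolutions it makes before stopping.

≈ 277 revolutions

I = MR² = (24.4)(0.298)² = 2.167 kg·m².
The net torque has magnitude 7.82 N·m, opposing ω.
|α| = τ/I = 7.820/2.167 = 3.609 rad/s² (deceleration).
ω² = ω₀² − 2|α|θ with ω = 0 ⇒ θ = ω₀²/(2|α|) = 1738 rad = 276.6 rev.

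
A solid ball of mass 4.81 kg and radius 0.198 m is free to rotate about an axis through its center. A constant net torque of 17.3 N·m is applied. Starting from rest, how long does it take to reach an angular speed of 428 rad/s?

I = (2/5)MR² = (2/5)(4.81)(0.198)² = 0.07543 kg·m².
α = τ/I = 17.3/0.07543 = 229.4 rad/s².
ω = αt ⇒ t = ω/α = 428/229.4 = 1.866 s.

t ≈ 1.87 s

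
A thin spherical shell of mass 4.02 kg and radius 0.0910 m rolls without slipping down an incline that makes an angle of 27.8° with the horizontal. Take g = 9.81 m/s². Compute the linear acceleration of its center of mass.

Translation along the incline: Mg sinθ − f = Ma.
Rotation about the center: fR = Iα with I = (2/3)MR². No-slip gives a = αR, so f = (I/R²)a = (2/3)M a.
Substituting: Mg sinθ = (1 + 0.6667)Ma, so a = g sinθ/(1 + 0.6667) = (9.81) sin 27.8° / 1.667 = 2.745 m/s².

a ≈ 2.75 m/s²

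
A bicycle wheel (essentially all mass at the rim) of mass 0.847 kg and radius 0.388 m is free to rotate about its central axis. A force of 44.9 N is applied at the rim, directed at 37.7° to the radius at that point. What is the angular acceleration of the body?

α ≈ 83.6 rad/s²

I = MR² = (0.847)(0.388)² = 0.1275 kg·m².
Only the tangential component produces torque: τ = F R sinθ = (44.9)(0.388) sin 37.7° = 10.65 N·m.
Newton's second law for rotation, τ = Iα, gives α = τ/I = 10.65/0.1275 = 83.55 rad/s².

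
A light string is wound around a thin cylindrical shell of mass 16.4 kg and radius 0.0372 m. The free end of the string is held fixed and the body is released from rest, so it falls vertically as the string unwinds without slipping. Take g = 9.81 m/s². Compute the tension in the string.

Translation: Mg − T = Ma. Rotation about the center: TR = Iα with I = MR².
With a = αR: T = (I/R²)a = M a, so Mg = (1 + 1.000)Ma.
a = g/(1 + 1.000) = 9.81/2.000 = 4.905 m/s².
T = 1.000·M·a = (1.000)(16.4)(4.905) = 80.44 N.

T ≈ 80.4 N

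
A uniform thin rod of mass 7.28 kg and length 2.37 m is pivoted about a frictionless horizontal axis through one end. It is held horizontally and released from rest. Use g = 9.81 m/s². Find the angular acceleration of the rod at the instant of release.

α ≈ 6.21 rad/s²

About the pivot, I = (1/3)ML² = (1/3)(7.28)(2.37)² = 13.63 kg·m².
The weight acts at the center, a distance L/2 = 1.185 m from the pivot; τ = Mg(L/2) = 84.63 N·m.
α = τ/I = 84.63/13.63 = 6.209 rad/s².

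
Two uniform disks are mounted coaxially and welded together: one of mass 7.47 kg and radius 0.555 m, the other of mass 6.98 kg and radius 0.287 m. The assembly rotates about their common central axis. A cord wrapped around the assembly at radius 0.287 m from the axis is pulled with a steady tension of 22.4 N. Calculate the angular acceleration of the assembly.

I = ½M₁R₁² + ½M₂R₂² = ½(7.47)(0.555)² + ½(6.98)(0.287)² = 1.438 kg·m².
τ = F r = (22.4)(0.287) = 6.429 N·m.
α = τ/I = 6.429/1.438 = 4.471 rad/s².

α ≈ 4.47 rad/s²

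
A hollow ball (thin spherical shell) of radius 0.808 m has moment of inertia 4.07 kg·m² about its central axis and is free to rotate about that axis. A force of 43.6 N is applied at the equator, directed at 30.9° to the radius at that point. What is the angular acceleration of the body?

Only the tangential component produces torque: τ = F R sinθ = (43.6)(0.808) sin 30.9° = 18.09 N·m.
Newton's second law for rotation, τ = Iα, gives α = τ/I = 18.09/4.070 = 4.445 rad/s².

α ≈ 4.45 rad/s²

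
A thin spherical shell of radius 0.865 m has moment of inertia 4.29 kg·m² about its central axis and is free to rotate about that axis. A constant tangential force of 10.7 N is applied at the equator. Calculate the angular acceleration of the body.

α ≈ 2.16 rad/s²

τ = F R = (10.7)(0.865) = 9.255 N·m.
From τ = Iα: α = 9.255/4.290 = 2.157 rad/s².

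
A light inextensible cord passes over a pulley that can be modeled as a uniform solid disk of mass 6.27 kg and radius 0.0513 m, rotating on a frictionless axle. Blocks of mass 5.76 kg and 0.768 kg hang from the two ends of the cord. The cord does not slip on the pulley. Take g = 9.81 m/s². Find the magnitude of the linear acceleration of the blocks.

I = ½MR² = (1/2)(6.27)(0.0513)² = 0.008250 kg·m².
Heavier block: m₁g − T₁ = m₁a. Lighter block: T₂ − m₂g = m₂a.
Pulley: (T₁ − T₂)R = Iα = I(a/R), so T₁ − T₂ = (I/R²)a = (1/2)M_p a = 3.135·a.
Adding the three: (m₁ − m₂)g = (m₁ + m₂ + 3.135)a, so a = (5.76 − 0.768)(9.81)/(5.76 + 0.768 + 3.135) = 5.068 m/s².

a ≈ 5.07 m/s²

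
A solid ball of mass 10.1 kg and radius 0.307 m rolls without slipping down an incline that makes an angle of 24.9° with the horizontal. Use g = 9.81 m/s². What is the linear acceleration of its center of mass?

Translation along the incline: Mg sinθ − f = Ma.
Rotation about the center: fR = Iα with I = (2/5)MR². No-slip gives a = αR, so f = (I/R²)a = (2/5)M a.
Substituting: Mg sinθ = (1 + 0.4000)Ma, so a = g sinθ/(1 + 0.4000) = (9.81) sin 24.9° / 1.400 = 2.950 m/s².

a ≈ 2.95 m/s²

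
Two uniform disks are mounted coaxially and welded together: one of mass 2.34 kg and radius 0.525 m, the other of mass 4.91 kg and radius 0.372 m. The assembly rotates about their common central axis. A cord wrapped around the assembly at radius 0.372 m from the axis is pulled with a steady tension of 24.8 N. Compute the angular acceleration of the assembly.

I = ½M₁R₁² + ½M₂R₂² = ½(2.34)(0.525)² + ½(4.91)(0.372)² = 0.6622 kg·m².
τ = F r = (24.8)(0.372) = 9.226 N·m.
α = τ/I = 9.226/0.6622 = 13.93 rad/s².

α ≈ 13.9 rad/s²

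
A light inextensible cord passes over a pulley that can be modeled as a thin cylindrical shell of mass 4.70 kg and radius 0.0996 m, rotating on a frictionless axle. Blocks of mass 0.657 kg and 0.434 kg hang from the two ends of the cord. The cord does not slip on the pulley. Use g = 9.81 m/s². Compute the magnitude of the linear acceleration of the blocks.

a ≈ 0.378 m/s²

I = MR² = (4.70)(0.0996)² = 0.04662 kg·m².
Heavier block: m₁g − T₁ = m₁a. Lighter block: T₂ − m₂g = m₂a.
Pulley: (T₁ − T₂)R = Iα = I(a/R), so T₁ − T₂ = (I/R²)a = 1·M_p a = 4.700·a.
Adding the three: (m₁ − m₂)g = (m₁ + m₂ + 4.700)a, so a = (0.657 − 0.434)(9.81)/(0.657 + 0.434 + 4.700) = 0.3778 m/s².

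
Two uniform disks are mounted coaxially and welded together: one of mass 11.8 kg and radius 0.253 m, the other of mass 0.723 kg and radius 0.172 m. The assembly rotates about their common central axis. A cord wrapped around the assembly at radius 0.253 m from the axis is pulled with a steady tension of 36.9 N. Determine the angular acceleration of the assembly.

α ≈ 24.0 rad/s²

I = ½M₁R₁² + ½M₂R₂² = ½(11.8)(0.253)² + ½(0.723)(0.172)² = 0.3883 kg·m².
τ = F r = (36.9)(0.253) = 9.336 N·m.
α = τ/I = 9.336/0.3883 = 24.04 rad/s².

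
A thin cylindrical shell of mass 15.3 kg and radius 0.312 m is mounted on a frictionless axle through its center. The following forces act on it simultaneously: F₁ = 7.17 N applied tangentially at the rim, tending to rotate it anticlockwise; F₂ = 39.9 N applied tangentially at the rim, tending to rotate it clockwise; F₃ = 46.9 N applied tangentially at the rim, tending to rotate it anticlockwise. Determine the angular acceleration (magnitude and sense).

α ≈ 2.97 rad/s², anticlockwise

I = MR² = (15.3)(0.312)² = 1.489 kg·m².
Taking anticlockwise as positive: τ₁ = +(7.17)(0.312) = +2.237 N·m; τ₂ = −(39.9)(0.312) = −12.45 N·m; τ₃ = +(46.9)(0.312) = +14.63 N·m.
Net torque τ = 4.421 N·m.
α = τ/I = 4.421/1.489 = 2.968 rad/s².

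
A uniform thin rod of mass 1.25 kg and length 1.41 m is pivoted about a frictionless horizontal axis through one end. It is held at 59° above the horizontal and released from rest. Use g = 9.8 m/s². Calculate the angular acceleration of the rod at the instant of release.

α ≈ 5.37 rad/s²

About the pivot, I = (1/3)ML² = (1/3)(1.25)(1.41)² = 0.8284 kg·m².
The weight acts at the center, a distance L/2 = 0.7050 m from the pivot; τ = Mg(L/2) cos 59° = 4.448 N·m.
α = τ/I = 4.448/0.8284 = 5.370 rad/s².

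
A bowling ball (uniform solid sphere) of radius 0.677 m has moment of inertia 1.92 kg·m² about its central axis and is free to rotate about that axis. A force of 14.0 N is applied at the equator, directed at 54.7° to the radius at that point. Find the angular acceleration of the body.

α ≈ 4.03 rad/s²

Only the tangential component produces torque: τ = F R sinθ = (14.0)(0.677) sin 54.7° = 7.735 N·m.
Newton's second law for rotation, τ = Iα, gives α = τ/I = 7.735/1.920 = 4.029 rad/s².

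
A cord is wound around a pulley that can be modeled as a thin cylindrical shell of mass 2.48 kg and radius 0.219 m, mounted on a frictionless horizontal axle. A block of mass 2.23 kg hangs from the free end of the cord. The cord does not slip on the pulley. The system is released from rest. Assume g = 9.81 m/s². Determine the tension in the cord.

T ≈ 11.5 N

I = MR² = (2.48)(0.219)² = 0.1189 kg·m².
Block: mg − T = ma. Pulley: TR = Iα. No-slip: a = αR, so T = (I/R²)a = 2.480·a.
Then mg = (m + 2.480)a, so a = (2.23)(9.81)/(2.23 + 2.480) = 4.645 m/s².
T = 2.480·a = 11.52 N.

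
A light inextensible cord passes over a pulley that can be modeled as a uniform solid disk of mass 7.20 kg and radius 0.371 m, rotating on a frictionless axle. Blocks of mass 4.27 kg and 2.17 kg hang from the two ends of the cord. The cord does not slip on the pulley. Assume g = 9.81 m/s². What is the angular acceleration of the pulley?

α ≈ 5.53 rad/s²

I = ½MR² = (1/2)(7.20)(0.371)² = 0.4955 kg·m².
Heavier block: m₁g − T₁ = m₁a. Lighter block: T₂ − m₂g = m₂a.
Pulley: (T₁ − T₂)R = Iα = I(a/R), so T₁ − T₂ = (I/R²)a = (1/2)M_p a = 3.600·a.
Adding the three: (m₁ − m₂)g = (m₁ + m₂ + 3.600)a, so a = (4.27 − 2.17)(9.81)/(4.27 + 2.17 + 3.600) = 2.052 m/s².
α = a/R = 2.052/0.371 = 5.531 rad/s².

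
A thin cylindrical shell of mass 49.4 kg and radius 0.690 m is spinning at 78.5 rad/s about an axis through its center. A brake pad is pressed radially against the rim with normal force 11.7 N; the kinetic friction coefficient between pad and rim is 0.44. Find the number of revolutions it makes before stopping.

I = MR² = (49.4)(0.690)² = 23.52 kg·m².
Friction force f = μN = (0.44)(11.7) = 5.148 N at the rim; torque magnitude τ = fR = 3.552 N·m, opposing ω.
|α| = τ/I = 3.552/23.52 = 0.1510 rad/s² (deceleration).
ω² = ω₀² − 2|α|θ with ω = 0 ⇒ θ = ω₀²/(2|α|) = 20400 rad = 3247 rev.

≈ 3250 revolutions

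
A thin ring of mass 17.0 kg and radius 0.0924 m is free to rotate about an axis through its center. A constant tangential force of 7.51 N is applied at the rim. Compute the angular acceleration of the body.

I = MR² = (17.0)(0.0924)² = 0.1451 kg·m².
τ = F R = (7.51)(0.0924) = 0.6939 N·m.
Newton's second law for rotation, τ = Iα, gives α = τ/I = 0.6939/0.1451 = 4.781 rad/s².

α ≈ 4.78 rad/s²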